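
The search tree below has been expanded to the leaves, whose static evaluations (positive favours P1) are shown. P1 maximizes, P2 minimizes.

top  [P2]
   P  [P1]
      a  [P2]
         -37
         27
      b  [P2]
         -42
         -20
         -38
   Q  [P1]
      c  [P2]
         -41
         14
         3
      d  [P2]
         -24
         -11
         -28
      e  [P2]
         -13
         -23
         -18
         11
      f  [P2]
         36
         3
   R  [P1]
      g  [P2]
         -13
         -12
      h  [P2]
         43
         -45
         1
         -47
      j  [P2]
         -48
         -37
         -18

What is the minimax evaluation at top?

-37

a (P2): min(-37, 27) = -37
b (P2): min(-42, -20, -38) = -42
P (P1): max(-37, -42) = -37
c (P2): min(-41, 14, 3) = -41
d (P2): min(-24, -11, -28) = -28
e (P2): min(-13, -23, -18, 11) = -23
f (P2): min(36, 3) = 3
Q (P1): max(-41, -28, -23, 3) = 3
g (P2): min(-13, -12) = -13
h (P2): min(43, -45, 1, -47) = -47
j (P2): min(-48, -37, -18) = -48
R (P1): max(-13, -47, -48) = -13
top (P2): min(-37, 3, -13) = -37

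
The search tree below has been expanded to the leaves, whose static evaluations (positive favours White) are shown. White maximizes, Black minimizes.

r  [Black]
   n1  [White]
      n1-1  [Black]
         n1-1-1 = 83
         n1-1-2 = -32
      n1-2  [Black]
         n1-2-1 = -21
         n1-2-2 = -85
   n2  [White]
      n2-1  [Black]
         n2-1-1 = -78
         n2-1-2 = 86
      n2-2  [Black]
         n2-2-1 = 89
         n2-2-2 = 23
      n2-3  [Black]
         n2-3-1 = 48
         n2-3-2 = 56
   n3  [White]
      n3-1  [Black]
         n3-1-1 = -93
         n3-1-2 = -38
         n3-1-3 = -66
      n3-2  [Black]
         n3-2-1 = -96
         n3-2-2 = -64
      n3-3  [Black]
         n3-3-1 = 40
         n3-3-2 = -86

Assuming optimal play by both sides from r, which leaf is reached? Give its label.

n1-1 (Black): min(83, -32) = -32
n1-2 (Black): min(-21, -85) = -85
n1 (White): max(-32, -85) = -32
n2-1 (Black): min(-78, 86) = -78
n2-2 (Black): min(89, 23) = 23
n2-3 (Black): min(48, 56) = 48
n2 (White): max(-78, 23, 48) = 48
n3-1 (Black): min(-93, -38, -66) = -93
n3-2 (Black): min(-96, -64) = -96
n3-3 (Black): min(40, -86) = -86
n3 (White): max(-93, -96, -86) = -86
r (Black): min(-32, 48, -86) = -86
At r, Black picks n3 (lowest: -86).
At n3, White picks n3-3 (highest: -86).
At n3-3, Black picks n3-3-2 (lowest: -86).
Terminal value -86.

n3-3-2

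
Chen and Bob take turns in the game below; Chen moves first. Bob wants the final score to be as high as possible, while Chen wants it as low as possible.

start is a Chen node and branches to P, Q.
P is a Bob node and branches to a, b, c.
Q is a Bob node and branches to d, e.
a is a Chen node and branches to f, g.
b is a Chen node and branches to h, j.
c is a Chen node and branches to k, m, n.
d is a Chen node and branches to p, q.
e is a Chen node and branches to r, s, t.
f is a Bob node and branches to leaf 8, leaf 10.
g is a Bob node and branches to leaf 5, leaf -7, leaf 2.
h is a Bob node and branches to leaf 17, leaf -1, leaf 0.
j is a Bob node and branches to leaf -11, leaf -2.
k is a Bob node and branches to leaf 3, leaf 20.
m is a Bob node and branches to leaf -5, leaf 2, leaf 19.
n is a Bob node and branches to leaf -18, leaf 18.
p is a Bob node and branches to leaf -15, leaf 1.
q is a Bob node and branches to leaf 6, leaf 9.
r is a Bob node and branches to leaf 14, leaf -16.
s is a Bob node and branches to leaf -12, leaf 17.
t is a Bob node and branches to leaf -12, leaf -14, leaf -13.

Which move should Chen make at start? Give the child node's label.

Q

f (Bob): max(8, 10) = 10
g (Bob): max(5, -7, 2) = 5
a (Chen): min(10, 5) = 5
h (Bob): max(17, -1, 0) = 17
j (Bob): max(-11, -2) = -2
b (Chen): min(17, -2) = -2
k (Bob): max(3, 20) = 20
m (Bob): max(-5, 2, 19) = 19
n (Bob): max(-18, 18) = 18
c (Chen): min(20, 19, 18) = 18
P (Bob): max(5, -2, 18) = 18
p (Bob): max(-15, 1) = 1
q (Bob): max(6, 9) = 9
d (Chen): min(1, 9) = 1
r (Bob): max(14, -16) = 14
s (Bob): max(-12, 17) = 17
t (Bob): max(-12, -14, -13) = -12
e (Chen): min(14, 17, -12) = -12
Q (Bob): max(1, -12) = 1
start (Chen): min(18, 1) = 1
Chen at start wants the lowest of {P=18, Q=1}, so chooses Q.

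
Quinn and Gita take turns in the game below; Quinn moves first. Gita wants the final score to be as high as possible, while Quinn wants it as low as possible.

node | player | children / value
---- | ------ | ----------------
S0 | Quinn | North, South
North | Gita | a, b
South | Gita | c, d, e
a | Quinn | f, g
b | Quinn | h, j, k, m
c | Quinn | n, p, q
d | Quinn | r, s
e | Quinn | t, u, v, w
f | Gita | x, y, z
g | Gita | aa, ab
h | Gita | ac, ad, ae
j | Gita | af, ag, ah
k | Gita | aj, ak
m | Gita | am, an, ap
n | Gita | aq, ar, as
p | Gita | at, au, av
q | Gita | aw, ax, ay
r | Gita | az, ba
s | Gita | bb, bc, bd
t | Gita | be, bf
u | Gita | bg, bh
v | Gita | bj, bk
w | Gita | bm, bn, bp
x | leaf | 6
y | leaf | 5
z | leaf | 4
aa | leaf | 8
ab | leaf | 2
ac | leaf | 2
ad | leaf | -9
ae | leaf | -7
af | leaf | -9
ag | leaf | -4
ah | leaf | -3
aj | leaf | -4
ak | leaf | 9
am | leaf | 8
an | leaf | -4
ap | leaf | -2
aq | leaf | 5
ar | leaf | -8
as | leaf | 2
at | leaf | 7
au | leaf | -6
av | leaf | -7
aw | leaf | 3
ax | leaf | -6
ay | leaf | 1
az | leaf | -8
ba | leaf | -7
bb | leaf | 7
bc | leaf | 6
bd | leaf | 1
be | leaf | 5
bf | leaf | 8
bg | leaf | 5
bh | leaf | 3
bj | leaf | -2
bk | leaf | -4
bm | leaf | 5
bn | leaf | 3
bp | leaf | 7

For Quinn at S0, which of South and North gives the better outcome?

South

n (Gita): max(5, -8, 2) = 5
p (Gita): max(7, -6, -7) = 7
q (Gita): max(3, -6, 1) = 3
c (Quinn): min(5, 7, 3) = 3
r (Gita): max(-8, -7) = -7
s (Gita): max(7, 6, 1) = 7
d (Quinn): min(-7, 7) = -7
t (Gita): max(5, 8) = 8
u (Gita): max(5, 3) = 5
v (Gita): max(-2, -4) = -2
w (Gita): max(5, 3, 7) = 7
e (Quinn): min(8, 5, -2, 7) = -2
South (Gita): max(3, -7, -2) = 3
f (Gita): max(6, 5, 4) = 6
g (Gita): max(8, 2) = 8
a (Quinn): min(6, 8) = 6
h (Gita): max(2, -9, -7) = 2
j (Gita): max(-9, -4, -3) = -3
k (Gita): max(-4, 9) = 9
m (Gita): max(8, -4, -2) = 8
b (Quinn): min(2, -3, 9, 8) = -3
North (Gita): max(6, -3) = 6
Quinn prefers the lower value; South=3, North=6. South is better since 3 < 6.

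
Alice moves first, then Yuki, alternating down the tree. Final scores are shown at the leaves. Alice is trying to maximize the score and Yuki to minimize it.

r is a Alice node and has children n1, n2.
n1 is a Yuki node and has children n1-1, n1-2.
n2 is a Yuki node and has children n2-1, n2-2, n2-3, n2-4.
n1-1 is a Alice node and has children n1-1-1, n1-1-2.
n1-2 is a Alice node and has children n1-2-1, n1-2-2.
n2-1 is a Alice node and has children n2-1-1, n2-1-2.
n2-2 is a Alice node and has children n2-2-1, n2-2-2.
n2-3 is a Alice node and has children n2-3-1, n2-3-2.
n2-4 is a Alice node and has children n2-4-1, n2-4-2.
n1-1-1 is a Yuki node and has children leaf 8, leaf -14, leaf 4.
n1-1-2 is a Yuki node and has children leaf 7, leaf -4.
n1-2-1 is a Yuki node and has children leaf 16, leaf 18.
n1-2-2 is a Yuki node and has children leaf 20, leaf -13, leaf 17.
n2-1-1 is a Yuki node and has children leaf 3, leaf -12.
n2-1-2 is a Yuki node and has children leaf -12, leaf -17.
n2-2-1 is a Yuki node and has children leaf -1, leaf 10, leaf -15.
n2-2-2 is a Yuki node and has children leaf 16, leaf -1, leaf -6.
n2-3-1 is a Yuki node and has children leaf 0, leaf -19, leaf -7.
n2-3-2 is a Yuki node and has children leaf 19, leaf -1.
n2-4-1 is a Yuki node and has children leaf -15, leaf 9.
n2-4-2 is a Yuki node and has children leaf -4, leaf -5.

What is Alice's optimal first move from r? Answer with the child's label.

n1-1-1 (Yuki): min(8, -14, 4) = -14
n1-1-2 (Yuki): min(7, -4) = -4
n1-1 (Alice): max(-14, -4) = -4
n1-2-1 (Yuki): min(16, 18) = 16
n1-2-2 (Yuki): min(20, -13, 17) = -13
n1-2 (Alice): max(16, -13) = 16
n1 (Yuki): min(-4, 16) = -4
n2-1-1 (Yuki): min(3, -12) = -12
n2-1-2 (Yuki): min(-12, -17) = -17
n2-1 (Alice): max(-12, -17) = -12
n2-2-1 (Yuki): min(-1, 10, -15) = -15
n2-2-2 (Yuki): min(16, -1, -6) = -6
n2-2 (Alice): max(-15, -6) = -6
n2-3-1 (Yuki): min(0, -19, -7) = -19
n2-3-2 (Yuki): min(19, -1) = -1
n2-3 (Alice): max(-19, -1) = -1
n2-4-1 (Yuki): min(-15, 9) = -15
n2-4-2 (Yuki): min(-4, -5) = -5
n2-4 (Alice): max(-15, -5) = -5
n2 (Yuki): min(-12, -6, -1, -5) = -12
r (Alice): max(-4, -12) = -4
Alice at r wants the highest of {n1=-4, n2=-12}, so chooses n1.

n1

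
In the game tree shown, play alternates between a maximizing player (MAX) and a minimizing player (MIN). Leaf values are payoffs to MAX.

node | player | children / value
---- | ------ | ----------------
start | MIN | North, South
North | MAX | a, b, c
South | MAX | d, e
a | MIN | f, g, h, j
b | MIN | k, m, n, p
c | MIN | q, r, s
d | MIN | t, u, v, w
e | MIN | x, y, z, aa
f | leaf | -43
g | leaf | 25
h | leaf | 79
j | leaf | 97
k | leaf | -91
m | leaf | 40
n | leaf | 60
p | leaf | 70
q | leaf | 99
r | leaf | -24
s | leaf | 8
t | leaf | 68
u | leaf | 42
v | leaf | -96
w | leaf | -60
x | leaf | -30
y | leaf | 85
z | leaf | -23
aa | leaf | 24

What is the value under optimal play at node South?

-30

d (MIN): min(68, 42, -96, -60) = -96
e (MIN): min(-30, 85, -23, 24) = -30
South (MAX): max(-96, -30) = -30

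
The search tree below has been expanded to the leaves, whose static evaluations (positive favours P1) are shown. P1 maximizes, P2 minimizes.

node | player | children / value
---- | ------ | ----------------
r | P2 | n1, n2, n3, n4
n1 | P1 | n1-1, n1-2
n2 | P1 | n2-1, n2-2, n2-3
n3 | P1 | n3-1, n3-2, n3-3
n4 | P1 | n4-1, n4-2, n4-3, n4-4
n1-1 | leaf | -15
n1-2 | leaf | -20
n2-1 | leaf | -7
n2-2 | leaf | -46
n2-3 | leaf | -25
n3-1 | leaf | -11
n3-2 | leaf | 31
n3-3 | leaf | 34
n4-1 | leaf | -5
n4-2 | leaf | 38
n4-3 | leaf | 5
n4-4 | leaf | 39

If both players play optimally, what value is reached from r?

n1 (P1): max(-15, -20) = -15
n2 (P1): max(-7, -46, -25) = -7
n3 (P1): max(-11, 31, 34) = 34
n4 (P1): max(-5, 38, 5, 39) = 39
r (P2): min(-15, -7, 34, 39) = -15

-15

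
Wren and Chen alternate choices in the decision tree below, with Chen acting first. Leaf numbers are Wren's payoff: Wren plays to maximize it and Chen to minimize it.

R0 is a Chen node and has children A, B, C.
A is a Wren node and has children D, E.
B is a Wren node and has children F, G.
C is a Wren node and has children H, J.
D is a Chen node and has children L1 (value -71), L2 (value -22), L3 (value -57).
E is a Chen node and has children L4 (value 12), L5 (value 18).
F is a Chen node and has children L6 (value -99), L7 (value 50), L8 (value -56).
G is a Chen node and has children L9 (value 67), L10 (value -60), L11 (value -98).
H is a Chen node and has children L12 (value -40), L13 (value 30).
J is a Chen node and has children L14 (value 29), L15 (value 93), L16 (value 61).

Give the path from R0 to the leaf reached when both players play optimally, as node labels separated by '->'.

R0 -> B -> G -> L11

D (Chen): min(-71, -22, -57) = -71
E (Chen): min(12, 18) = 12
A (Wren): max(-71, 12) = 12
F (Chen): min(-99, 50, -56) = -99
G (Chen): min(67, -60, -98) = -98
B (Wren): max(-99, -98) = -98
H (Chen): min(-40, 30) = -40
J (Chen): min(29, 93, 61) = 29
C (Wren): max(-40, 29) = 29
R0 (Chen): min(12, -98, 29) = -98
At R0, Chen picks B (lowest: -98).
At B, Wren picks G (highest: -98).
At G, Chen picks L11 (lowest: -98).
Terminal value -98.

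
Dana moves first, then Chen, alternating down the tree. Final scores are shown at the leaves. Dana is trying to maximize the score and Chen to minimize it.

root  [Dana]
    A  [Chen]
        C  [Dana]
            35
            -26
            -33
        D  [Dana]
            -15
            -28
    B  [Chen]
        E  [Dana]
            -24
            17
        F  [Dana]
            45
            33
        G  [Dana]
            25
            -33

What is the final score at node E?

17

E (Dana): max(-24, 17) = 17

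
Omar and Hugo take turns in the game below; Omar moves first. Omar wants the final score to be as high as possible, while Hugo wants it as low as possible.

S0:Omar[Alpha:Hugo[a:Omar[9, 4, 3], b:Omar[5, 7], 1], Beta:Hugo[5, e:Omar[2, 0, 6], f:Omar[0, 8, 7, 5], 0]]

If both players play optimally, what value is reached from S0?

1

a (Omar): max(9, 4, 3) = 9
b (Omar): max(5, 7) = 7
Alpha (Hugo): min(9, 7, 1) = 1
e (Omar): max(2, 0, 6) = 6
f (Omar): max(0, 8, 7, 5) = 8
Beta (Hugo): min(5, 6, 8, 0) = 0
S0 (Omar): max(1, 0) = 1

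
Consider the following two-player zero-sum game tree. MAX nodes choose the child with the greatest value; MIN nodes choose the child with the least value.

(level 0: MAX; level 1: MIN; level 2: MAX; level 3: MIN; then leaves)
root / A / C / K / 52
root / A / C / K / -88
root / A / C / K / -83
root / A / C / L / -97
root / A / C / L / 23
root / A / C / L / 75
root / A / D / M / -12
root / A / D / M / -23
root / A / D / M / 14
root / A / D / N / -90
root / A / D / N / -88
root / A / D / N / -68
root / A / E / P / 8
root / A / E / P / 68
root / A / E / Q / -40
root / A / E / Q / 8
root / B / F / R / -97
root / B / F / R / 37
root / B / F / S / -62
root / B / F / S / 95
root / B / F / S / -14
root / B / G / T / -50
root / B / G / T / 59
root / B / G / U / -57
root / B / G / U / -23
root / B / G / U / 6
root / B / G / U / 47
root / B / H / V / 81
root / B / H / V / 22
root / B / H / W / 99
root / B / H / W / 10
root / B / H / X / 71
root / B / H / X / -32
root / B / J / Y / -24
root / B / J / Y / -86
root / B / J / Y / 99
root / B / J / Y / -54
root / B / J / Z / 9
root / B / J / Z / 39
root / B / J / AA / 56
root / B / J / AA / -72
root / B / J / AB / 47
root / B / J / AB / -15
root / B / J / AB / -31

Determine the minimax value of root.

K (MIN): min(52, -88, -83) = -88
L (MIN): min(-97, 23, 75) = -97
C (MAX): max(-88, -97) = -88
M (MIN): min(-12, -23, 14) = -23
N (MIN): min(-90, -88, -68) = -90
D (MAX): max(-23, -90) = -23
P (MIN): min(8, 68) = 8
Q (MIN): min(-40, 8) = -40
E (MAX): max(8, -40) = 8
A (MIN): min(-88, -23, 8) = -88
R (MIN): min(-97, 37) = -97
S (MIN): min(-62, 95, -14) = -62
F (MAX): max(-97, -62) = -62
T (MIN): min(-50, 59) = -50
U (MIN): min(-57, -23, 6, 47) = -57
G (MAX): max(-50, -57) = -50
V (MIN): min(81, 22) = 22
W (MIN): min(99, 10) = 10
X (MIN): min(71, -32) = -32
H (MAX): max(22, 10, -32) = 22
Y (MIN): min(-24, -86, 99, -54) = -86
Z (MIN): min(9, 39) = 9
AA (MIN): min(56, -72) = -72
AB (MIN): min(47, -15, -31) = -31
J (MAX): max(-86, 9, -72, -31) = 9
B (MIN): min(-62, -50, 22, 9) = -62
root (MAX): max(-88, -62) = -62

-62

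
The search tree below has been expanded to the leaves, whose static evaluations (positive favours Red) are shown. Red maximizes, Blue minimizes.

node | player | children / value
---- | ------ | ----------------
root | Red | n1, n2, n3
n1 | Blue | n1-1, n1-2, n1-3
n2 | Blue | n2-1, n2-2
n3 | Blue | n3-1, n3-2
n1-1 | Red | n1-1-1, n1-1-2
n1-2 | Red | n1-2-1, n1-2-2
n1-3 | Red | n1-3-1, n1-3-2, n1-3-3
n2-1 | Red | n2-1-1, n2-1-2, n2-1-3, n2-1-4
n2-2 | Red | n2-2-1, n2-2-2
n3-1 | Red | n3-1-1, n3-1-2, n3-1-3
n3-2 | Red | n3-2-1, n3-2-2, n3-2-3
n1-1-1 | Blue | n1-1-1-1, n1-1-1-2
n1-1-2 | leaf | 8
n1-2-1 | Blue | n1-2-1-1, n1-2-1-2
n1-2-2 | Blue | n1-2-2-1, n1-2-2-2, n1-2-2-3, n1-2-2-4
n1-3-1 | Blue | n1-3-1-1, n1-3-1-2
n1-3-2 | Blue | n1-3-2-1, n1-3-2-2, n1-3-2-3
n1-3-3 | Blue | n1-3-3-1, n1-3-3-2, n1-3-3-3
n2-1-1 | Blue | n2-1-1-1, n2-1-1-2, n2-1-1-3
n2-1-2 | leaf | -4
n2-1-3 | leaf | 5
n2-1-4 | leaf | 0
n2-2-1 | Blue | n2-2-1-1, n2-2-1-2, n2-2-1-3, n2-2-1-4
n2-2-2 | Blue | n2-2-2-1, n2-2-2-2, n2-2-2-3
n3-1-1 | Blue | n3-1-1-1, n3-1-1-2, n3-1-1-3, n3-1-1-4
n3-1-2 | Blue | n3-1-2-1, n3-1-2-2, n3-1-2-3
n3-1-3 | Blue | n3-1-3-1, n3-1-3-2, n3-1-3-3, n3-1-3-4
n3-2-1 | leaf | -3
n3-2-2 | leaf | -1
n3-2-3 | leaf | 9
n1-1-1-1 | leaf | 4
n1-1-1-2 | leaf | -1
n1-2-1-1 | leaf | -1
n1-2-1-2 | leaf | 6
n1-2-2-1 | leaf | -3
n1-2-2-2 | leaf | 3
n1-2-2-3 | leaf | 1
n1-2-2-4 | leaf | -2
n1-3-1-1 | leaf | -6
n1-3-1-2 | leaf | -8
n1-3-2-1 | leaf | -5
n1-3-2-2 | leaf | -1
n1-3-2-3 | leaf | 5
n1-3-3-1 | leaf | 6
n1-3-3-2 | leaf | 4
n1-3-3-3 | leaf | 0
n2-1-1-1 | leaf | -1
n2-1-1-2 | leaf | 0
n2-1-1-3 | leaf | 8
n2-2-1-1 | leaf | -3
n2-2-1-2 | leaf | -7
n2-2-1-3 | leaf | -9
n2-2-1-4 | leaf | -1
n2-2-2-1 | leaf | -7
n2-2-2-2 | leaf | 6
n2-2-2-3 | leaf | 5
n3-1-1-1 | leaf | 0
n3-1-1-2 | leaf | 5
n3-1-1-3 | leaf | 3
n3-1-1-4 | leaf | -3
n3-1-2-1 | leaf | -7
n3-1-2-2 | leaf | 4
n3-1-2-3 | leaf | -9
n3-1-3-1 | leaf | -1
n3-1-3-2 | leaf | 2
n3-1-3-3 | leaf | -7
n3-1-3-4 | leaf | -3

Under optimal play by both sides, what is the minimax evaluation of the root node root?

n1-1-1 (Blue): min(4, -1) = -1
n1-1 (Red): max(-1, 8) = 8
n1-2-1 (Blue): min(-1, 6) = -1
n1-2-2 (Blue): min(-3, 3, 1, -2) = -3
n1-2 (Red): max(-1, -3) = -1
n1-3-1 (Blue): min(-6, -8) = -8
n1-3-2 (Blue): min(-5, -1, 5) = -5
n1-3-3 (Blue): min(6, 4, 0) = 0
n1-3 (Red): max(-8, -5, 0) = 0
n1 (Blue): min(8, -1, 0) = -1
n2-1-1 (Blue): min(-1, 0, 8) = -1
n2-1 (Red): max(-1, -4, 5, 0) = 5
n2-2-1 (Blue): min(-3, -7, -9, -1) = -9
n2-2-2 (Blue): min(-7, 6, 5) = -7
n2-2 (Red): max(-9, -7) = -7
n2 (Blue): min(5, -7) = -7
n3-1-1 (Blue): min(0, 5, 3, -3) = -3
n3-1-2 (Blue): min(-7, 4, -9) = -9
n3-1-3 (Blue): min(-1, 2, -7, -3) = -7
n3-1 (Red): max(-3, -9, -7) = -3
n3-2 (Red): max(-3, -1, 9) = 9
n3 (Blue): min(-3, 9) = -3
root (Red): max(-1, -7, -3) = -1

-1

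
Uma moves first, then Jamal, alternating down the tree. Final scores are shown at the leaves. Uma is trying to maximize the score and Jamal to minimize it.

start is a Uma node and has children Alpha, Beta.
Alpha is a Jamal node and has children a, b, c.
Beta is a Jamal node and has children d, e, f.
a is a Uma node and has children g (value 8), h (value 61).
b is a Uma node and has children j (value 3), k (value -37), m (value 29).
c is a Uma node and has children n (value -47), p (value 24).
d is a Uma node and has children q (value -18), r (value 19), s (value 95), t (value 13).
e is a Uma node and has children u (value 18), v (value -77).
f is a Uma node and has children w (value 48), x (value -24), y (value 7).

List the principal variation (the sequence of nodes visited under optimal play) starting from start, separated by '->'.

a (Uma): max(8, 61) = 61
b (Uma): max(3, -37, 29) = 29
c (Uma): max(-47, 24) = 24
Alpha (Jamal): min(61, 29, 24) = 24
d (Uma): max(-18, 19, 95, 13) = 95
e (Uma): max(18, -77) = 18
f (Uma): max(48, -24, 7) = 48
Beta (Jamal): min(95, 18, 48) = 18
start (Uma): max(24, 18) = 24
At start, Uma picks Alpha (highest: 24).
At Alpha, Jamal picks c (lowest: 24).
At c, Uma picks p (highest: 24).
Terminal value 24.

start -> Alpha -> c -> p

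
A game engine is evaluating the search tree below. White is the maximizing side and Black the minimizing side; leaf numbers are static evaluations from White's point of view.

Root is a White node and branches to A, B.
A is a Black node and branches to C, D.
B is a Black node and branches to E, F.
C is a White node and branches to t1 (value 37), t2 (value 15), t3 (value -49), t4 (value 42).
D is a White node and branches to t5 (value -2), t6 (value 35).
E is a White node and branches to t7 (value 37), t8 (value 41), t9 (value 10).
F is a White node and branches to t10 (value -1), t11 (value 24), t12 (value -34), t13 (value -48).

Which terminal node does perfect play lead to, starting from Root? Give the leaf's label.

C (White): max(37, 15, -49, 42) = 42
D (White): max(-2, 35) = 35
A (Black): min(42, 35) = 35
E (White): max(37, 41, 10) = 41
F (White): max(-1, 24, -34, -48) = 24
B (Black): min(41, 24) = 24
Root (White): max(35, 24) = 35
At Root, White picks A (highest: 35).
At A, Black picks D (lowest: 35).
At D, White picks t6 (highest: 35).
Terminal value 35.

t6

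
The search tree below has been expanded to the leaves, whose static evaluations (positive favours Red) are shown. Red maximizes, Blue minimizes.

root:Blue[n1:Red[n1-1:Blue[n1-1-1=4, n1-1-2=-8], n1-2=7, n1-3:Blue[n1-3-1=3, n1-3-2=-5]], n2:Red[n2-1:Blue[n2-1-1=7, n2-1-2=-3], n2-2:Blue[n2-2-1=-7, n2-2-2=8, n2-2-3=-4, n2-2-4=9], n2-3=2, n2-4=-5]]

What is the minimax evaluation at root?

n1-1 (Blue): min(4, -8) = -8
n1-3 (Blue): min(3, -5) = -5
n1 (Red): max(-8, 7, -5) = 7
n2-1 (Blue): min(7, -3) = -3
n2-2 (Blue): min(-7, 8, -4, 9) = -7
n2 (Red): max(-3, -7, 2, -5) = 2
root (Blue): min(7, 2) = 2

2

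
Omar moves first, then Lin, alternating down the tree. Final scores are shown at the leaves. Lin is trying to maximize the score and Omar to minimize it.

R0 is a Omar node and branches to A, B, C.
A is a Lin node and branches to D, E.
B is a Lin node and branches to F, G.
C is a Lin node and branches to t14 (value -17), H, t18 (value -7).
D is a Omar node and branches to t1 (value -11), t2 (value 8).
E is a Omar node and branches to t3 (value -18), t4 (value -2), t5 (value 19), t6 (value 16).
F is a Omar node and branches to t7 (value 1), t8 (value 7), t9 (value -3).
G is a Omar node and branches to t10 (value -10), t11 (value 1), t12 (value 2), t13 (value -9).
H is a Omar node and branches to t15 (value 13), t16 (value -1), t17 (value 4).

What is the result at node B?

-3

F (Omar): min(1, 7, -3) = -3
G (Omar): min(-10, 1, 2, -9) = -10
B (Lin): max(-3, -10) = -3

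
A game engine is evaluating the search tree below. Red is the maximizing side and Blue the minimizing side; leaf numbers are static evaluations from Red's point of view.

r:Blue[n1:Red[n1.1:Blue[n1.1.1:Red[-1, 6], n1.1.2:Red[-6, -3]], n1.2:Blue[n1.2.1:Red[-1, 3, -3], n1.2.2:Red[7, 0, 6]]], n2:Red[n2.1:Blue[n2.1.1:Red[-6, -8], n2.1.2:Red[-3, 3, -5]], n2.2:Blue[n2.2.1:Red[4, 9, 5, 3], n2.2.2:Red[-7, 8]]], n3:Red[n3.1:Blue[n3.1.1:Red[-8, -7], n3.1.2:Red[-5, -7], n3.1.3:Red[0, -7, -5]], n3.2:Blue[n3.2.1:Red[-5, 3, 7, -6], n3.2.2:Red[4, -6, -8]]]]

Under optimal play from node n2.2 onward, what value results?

8

n2.2.1 (Red): max(4, 9, 5, 3) = 9
n2.2.2 (Red): max(-7, 8) = 8
n2.2 (Blue): min(9, 8) = 8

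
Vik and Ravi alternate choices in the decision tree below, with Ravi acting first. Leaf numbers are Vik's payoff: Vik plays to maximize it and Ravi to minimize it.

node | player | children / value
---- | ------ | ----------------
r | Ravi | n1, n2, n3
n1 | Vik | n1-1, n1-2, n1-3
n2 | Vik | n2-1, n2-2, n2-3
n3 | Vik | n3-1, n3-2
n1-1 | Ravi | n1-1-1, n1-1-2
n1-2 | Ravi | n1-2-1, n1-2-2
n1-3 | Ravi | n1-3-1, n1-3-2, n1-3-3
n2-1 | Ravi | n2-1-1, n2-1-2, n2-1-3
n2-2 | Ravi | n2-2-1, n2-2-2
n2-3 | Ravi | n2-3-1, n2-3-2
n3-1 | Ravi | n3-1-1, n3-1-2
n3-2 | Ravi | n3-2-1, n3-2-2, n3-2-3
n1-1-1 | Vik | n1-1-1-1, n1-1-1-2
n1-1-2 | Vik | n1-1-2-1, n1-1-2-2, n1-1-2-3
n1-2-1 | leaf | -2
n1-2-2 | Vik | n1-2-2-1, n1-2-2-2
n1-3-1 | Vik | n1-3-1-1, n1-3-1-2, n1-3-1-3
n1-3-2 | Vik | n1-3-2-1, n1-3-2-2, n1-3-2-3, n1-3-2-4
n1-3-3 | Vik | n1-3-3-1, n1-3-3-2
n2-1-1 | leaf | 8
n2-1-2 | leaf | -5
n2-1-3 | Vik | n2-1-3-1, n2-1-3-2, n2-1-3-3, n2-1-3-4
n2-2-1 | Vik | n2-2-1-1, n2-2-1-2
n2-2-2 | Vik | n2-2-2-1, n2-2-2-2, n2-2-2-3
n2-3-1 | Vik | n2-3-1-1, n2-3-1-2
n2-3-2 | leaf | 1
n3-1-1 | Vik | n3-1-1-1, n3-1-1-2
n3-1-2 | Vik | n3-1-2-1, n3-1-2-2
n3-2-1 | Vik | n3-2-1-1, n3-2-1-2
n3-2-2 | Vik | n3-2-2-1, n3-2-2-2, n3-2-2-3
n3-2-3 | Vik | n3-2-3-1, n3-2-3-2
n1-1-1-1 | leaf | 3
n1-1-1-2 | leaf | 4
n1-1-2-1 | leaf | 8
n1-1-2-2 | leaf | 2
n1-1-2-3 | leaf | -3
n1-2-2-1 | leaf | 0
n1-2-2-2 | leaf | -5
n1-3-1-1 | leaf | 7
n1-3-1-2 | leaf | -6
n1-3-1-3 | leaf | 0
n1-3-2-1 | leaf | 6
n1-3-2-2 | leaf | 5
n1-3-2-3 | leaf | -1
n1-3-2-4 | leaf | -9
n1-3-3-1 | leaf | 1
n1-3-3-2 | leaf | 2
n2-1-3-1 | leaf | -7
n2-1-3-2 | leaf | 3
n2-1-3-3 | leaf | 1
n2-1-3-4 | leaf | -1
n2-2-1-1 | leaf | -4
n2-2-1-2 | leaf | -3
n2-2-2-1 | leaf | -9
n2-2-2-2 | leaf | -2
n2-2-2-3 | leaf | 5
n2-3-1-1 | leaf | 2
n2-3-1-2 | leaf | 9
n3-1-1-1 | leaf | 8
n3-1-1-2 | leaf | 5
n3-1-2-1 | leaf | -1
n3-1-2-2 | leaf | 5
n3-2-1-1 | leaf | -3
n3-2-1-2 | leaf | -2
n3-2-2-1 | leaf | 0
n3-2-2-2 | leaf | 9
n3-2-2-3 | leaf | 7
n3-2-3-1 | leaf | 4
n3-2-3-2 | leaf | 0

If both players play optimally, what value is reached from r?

1

n1-1-1 (Vik): max(3, 4) = 4
n1-1-2 (Vik): max(8, 2, -3) = 8
n1-1 (Ravi): min(4, 8) = 4
n1-2-2 (Vik): max(0, -5) = 0
n1-2 (Ravi): min(-2, 0) = -2
n1-3-1 (Vik): max(7, -6, 0) = 7
n1-3-2 (Vik): max(6, 5, -1, -9) = 6
n1-3-3 (Vik): max(1, 2) = 2
n1-3 (Ravi): min(7, 6, 2) = 2
n1 (Vik): max(4, -2, 2) = 4
n2-1-3 (Vik): max(-7, 3, 1, -1) = 3
n2-1 (Ravi): min(8, -5, 3) = -5
n2-2-1 (Vik): max(-4, -3) = -3
n2-2-2 (Vik): max(-9, -2, 5) = 5
n2-2 (Ravi): min(-3, 5) = -3
n2-3-1 (Vik): max(2, 9) = 9
n2-3 (Ravi): min(9, 1) = 1
n2 (Vik): max(-5, -3, 1) = 1
n3-1-1 (Vik): max(8, 5) = 8
n3-1-2 (Vik): max(-1, 5) = 5
n3-1 (Ravi): min(8, 5) = 5
n3-2-1 (Vik): max(-3, -2) = -2
n3-2-2 (Vik): max(0, 9, 7) = 9
n3-2-3 (Vik): max(4, 0) = 4
n3-2 (Ravi): min(-2, 9, 4) = -2
n3 (Vik): max(5, -2) = 5
r (Ravi): min(4, 1, 5) = 1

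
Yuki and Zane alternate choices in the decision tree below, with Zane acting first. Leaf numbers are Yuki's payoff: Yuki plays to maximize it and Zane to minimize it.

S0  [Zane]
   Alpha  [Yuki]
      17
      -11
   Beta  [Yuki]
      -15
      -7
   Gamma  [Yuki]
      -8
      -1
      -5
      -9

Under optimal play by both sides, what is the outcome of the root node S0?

Alpha (Yuki): max(17, -11) = 17
Beta (Yuki): max(-15, -7) = -7
Gamma (Yuki): max(-8, -1, -5, -9) = -1
S0 (Zane): min(17, -7, -1) = -7

-7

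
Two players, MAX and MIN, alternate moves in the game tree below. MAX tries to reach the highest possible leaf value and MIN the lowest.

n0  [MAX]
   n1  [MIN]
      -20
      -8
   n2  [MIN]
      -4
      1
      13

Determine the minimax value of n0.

n1 (MIN): min(-20, -8) = -20
n2 (MIN): min(-4, 1, 13) = -4
n0 (MAX): max(-20, -4) = -4

-4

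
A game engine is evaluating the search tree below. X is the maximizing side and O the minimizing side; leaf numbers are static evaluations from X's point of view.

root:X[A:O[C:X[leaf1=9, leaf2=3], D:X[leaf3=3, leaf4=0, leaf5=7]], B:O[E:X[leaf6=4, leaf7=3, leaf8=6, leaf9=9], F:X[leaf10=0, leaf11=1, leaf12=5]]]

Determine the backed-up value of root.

7

C (X): max(9, 3) = 9
D (X): max(3, 0, 7) = 7
A (O): min(9, 7) = 7
E (X): max(4, 3, 6, 9) = 9
F (X): max(0, 1, 5) = 5
B (O): min(9, 5) = 5
root (X): max(7, 5) = 7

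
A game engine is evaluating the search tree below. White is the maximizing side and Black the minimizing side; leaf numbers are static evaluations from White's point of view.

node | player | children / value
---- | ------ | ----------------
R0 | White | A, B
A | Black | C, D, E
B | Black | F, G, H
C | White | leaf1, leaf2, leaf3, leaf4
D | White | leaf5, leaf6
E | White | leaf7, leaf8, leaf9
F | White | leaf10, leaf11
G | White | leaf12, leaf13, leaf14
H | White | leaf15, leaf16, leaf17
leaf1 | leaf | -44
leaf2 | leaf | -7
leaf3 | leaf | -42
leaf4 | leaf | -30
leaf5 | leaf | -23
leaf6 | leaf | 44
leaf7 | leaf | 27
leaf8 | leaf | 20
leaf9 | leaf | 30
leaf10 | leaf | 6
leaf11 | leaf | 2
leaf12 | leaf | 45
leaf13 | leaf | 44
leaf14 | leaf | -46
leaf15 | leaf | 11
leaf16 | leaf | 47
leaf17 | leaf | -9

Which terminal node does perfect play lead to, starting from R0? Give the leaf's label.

C (White): max(-44, -7, -42, -30) = -7
D (White): max(-23, 44) = 44
E (White): max(27, 20, 30) = 30
A (Black): min(-7, 44, 30) = -7
F (White): max(6, 2) = 6
G (White): max(45, 44, -46) = 45
H (White): max(11, 47, -9) = 47
B (Black): min(6, 45, 47) = 6
R0 (White): max(-7, 6) = 6
At R0, White picks B (highest: 6).
At B, Black picks F (lowest: 6).
At F, White picks leaf10 (highest: 6).
Terminal value 6.

leaf10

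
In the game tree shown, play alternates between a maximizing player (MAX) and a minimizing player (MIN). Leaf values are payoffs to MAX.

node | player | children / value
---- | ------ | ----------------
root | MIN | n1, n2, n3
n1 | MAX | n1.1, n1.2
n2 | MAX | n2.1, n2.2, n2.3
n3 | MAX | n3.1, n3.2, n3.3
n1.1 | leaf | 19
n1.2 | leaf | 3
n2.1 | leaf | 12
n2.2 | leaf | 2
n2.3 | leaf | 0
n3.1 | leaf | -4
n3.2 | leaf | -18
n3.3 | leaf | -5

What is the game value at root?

n1 (MAX): max(19, 3) = 19
n2 (MAX): max(12, 2, 0) = 12
n3 (MAX): max(-4, -18, -5) = -4
root (MIN): min(19, 12, -4) = -4

-4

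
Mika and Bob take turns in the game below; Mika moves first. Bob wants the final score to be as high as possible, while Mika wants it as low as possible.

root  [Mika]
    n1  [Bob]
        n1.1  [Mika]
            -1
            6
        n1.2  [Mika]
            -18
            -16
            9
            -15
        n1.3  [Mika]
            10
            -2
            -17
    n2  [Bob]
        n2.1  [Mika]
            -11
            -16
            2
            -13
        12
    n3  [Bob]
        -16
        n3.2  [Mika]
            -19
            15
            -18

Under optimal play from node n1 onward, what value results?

n1.1 (Mika): min(-1, 6) = -1
n1.2 (Mika): min(-18, -16, 9, -15) = -18
n1.3 (Mika): min(10, -2, -17) = -17
n1 (Bob): max(-1, -18, -17) = -1

-1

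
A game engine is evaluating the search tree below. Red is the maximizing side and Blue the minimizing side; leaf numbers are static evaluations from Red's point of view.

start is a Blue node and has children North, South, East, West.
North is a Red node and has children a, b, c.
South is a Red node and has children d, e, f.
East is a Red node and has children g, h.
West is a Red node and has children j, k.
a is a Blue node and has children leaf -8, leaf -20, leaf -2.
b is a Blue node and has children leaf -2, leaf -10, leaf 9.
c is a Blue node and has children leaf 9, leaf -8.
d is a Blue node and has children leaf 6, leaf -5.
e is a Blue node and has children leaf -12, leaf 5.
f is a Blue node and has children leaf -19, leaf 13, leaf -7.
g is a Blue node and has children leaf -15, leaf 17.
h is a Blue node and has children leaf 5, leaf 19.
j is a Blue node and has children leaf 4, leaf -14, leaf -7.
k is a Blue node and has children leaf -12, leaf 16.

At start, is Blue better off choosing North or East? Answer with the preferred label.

North

a (Blue): min(-8, -20, -2) = -20
b (Blue): min(-2, -10, 9) = -10
c (Blue): min(9, -8) = -8
North (Red): max(-20, -10, -8) = -8
g (Blue): min(-15, 17) = -15
h (Blue): min(5, 19) = 5
East (Red): max(-15, 5) = 5
Blue prefers the lower value; North=-8, East=5. North is better since -8 < 5.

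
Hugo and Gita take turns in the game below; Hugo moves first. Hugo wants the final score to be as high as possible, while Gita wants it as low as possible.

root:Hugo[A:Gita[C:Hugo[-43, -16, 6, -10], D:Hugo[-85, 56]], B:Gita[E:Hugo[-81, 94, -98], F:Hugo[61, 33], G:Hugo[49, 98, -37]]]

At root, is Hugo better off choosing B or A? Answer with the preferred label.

B

E (Hugo): max(-81, 94, -98) = 94
F (Hugo): max(61, 33) = 61
G (Hugo): max(49, 98, -37) = 98
B (Gita): min(94, 61, 98) = 61
C (Hugo): max(-43, -16, 6, -10) = 6
D (Hugo): max(-85, 56) = 56
A (Gita): min(6, 56) = 6
Hugo prefers the higher value; B=61, A=6. B is better since 61 > 6.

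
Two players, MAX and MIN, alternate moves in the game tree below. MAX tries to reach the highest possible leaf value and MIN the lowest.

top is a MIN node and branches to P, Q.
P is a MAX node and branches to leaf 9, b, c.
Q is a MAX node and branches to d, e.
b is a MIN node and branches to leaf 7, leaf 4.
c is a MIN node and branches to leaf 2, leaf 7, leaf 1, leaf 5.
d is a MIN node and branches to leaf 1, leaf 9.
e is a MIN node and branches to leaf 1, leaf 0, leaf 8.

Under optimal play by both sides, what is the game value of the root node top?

b (MIN): min(7, 4) = 4
c (MIN): min(2, 7, 1, 5) = 1
P (MAX): max(9, 4, 1) = 9
d (MIN): min(1, 9) = 1
e (MIN): min(1, 0, 8) = 0
Q (MAX): max(1, 0) = 1
top (MIN): min(9, 1) = 1

1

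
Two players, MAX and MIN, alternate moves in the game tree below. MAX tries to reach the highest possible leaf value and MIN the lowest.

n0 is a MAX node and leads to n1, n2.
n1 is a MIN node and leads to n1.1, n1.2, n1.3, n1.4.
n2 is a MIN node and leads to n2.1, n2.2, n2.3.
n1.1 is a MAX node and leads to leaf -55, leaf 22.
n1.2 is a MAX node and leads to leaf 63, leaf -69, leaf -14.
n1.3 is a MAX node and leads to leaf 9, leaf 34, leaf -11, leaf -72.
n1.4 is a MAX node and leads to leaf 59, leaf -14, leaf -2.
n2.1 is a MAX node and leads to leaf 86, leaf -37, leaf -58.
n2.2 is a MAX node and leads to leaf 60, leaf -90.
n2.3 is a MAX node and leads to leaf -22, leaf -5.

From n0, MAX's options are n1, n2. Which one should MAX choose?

n1

n1.1 (MAX): max(-55, 22) = 22
n1.2 (MAX): max(63, -69, -14) = 63
n1.3 (MAX): max(9, 34, -11, -72) = 34
n1.4 (MAX): max(59, -14, -2) = 59
n1 (MIN): min(22, 63, 34, 59) = 22
n2.1 (MAX): max(86, -37, -58) = 86
n2.2 (MAX): max(60, -90) = 60
n2.3 (MAX): max(-22, -5) = -5
n2 (MIN): min(86, 60, -5) = -5
n0 (MAX): max(22, -5) = 22
MAX at n0 wants the highest of {n1=22, n2=-5}, so chooses n1.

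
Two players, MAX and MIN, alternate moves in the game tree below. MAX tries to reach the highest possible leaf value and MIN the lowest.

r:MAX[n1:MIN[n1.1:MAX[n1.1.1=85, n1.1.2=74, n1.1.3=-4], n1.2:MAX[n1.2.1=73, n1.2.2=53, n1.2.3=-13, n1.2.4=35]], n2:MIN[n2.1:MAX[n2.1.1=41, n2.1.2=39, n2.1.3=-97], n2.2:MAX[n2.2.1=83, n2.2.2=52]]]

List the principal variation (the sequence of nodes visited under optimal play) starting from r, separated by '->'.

r -> n1 -> n1.2 -> n1.2.1

n1.1 (MAX): max(85, 74, -4) = 85
n1.2 (MAX): max(73, 53, -13, 35) = 73
n1 (MIN): min(85, 73) = 73
n2.1 (MAX): max(41, 39, -97) = 41
n2.2 (MAX): max(83, 52) = 83
n2 (MIN): min(41, 83) = 41
r (MAX): max(73, 41) = 73
At r, MAX picks n1 (highest: 73).
At n1, MIN picks n1.2 (lowest: 73).
At n1.2, MAX picks n1.2.1 (highest: 73).
Terminal value 73.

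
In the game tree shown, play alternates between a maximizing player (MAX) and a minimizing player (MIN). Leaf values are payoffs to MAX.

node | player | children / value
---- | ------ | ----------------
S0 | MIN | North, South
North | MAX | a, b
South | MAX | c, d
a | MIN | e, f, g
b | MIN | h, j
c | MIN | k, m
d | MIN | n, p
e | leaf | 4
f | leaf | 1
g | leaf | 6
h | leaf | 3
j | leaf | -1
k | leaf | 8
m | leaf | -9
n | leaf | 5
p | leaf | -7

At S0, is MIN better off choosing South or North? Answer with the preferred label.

South

c (MIN): min(8, -9) = -9
d (MIN): min(5, -7) = -7
South (MAX): max(-9, -7) = -7
a (MIN): min(4, 1, 6) = 1
b (MIN): min(3, -1) = -1
North (MAX): max(1, -1) = 1
MIN prefers the lower value; South=-7, North=1. South is better since -7 < 1.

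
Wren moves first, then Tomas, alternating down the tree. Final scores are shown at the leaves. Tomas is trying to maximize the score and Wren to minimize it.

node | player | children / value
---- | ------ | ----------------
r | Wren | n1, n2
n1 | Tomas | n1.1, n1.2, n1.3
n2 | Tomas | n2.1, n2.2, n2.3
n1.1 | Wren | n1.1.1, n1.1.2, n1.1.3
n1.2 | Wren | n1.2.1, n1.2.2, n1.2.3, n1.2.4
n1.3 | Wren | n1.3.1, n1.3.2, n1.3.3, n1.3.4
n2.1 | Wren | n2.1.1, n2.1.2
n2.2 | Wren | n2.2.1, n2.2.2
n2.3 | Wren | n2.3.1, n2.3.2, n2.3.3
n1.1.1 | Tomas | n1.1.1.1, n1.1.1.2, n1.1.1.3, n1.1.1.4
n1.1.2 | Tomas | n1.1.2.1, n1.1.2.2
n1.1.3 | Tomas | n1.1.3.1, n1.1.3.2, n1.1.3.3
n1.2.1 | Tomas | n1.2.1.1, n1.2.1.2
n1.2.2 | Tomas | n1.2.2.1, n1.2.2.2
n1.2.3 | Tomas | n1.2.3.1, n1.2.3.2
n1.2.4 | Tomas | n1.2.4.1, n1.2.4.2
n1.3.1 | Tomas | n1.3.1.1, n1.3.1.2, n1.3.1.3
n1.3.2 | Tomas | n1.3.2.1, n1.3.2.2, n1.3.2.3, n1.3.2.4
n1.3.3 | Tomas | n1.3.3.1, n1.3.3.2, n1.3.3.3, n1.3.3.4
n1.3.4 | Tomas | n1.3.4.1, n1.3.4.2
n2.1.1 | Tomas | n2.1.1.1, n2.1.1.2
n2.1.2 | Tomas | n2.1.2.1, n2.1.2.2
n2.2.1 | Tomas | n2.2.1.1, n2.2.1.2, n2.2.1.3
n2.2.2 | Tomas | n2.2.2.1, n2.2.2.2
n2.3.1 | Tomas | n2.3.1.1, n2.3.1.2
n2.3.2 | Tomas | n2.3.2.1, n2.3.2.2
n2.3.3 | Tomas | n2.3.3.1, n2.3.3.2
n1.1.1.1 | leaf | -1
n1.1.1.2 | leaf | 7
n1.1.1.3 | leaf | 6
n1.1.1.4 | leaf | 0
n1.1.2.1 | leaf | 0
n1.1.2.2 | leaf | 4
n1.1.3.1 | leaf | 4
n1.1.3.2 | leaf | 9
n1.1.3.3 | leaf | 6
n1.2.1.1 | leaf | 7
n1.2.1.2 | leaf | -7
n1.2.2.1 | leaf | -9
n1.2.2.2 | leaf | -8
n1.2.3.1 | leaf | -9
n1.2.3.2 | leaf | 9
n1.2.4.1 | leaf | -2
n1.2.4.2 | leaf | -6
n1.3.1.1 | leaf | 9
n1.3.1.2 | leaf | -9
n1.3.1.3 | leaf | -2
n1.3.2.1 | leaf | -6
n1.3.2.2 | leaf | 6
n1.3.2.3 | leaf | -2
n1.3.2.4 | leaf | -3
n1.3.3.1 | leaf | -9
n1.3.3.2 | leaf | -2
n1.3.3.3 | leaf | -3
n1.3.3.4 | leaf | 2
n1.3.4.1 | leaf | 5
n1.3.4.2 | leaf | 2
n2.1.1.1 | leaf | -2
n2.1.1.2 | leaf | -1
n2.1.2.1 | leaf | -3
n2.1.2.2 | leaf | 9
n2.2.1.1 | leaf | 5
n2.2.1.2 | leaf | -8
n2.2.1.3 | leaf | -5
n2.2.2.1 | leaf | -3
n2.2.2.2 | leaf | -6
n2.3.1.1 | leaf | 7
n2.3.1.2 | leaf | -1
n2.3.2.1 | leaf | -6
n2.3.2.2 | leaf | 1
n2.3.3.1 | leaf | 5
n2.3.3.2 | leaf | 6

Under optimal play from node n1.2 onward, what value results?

-8

n1.2.1 (Tomas): max(7, -7) = 7
n1.2.2 (Tomas): max(-9, -8) = -8
n1.2.3 (Tomas): max(-9, 9) = 9
n1.2.4 (Tomas): max(-2, -6) = -2
n1.2 (Wren): min(7, -8, 9, -2) = -8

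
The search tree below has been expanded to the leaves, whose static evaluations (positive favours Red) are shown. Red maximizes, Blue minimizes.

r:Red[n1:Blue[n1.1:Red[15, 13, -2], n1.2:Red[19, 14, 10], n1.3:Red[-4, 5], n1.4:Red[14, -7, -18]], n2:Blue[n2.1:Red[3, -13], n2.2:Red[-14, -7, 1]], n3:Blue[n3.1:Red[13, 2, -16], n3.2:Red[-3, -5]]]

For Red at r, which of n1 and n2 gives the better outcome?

n1

n1.1 (Red): max(15, 13, -2) = 15
n1.2 (Red): max(19, 14, 10) = 19
n1.3 (Red): max(-4, 5) = 5
n1.4 (Red): max(14, -7, -18) = 14
n1 (Blue): min(15, 19, 5, 14) = 5
n2.1 (Red): max(3, -13) = 3
n2.2 (Red): max(-14, -7, 1) = 1
n2 (Blue): min(3, 1) = 1
Red prefers the higher value; n1=5, n2=1. n1 is better since 5 > 1.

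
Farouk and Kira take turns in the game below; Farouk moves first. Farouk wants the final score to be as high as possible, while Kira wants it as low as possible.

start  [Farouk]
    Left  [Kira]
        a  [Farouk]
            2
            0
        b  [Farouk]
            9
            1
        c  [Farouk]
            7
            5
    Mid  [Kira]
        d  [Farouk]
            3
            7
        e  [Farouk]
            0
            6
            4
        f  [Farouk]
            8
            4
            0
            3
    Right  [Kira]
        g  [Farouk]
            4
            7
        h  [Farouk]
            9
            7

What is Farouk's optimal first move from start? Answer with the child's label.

Right

a (Farouk): max(2, 0) = 2
b (Farouk): max(9, 1) = 9
c (Farouk): max(7, 5) = 7
Left (Kira): min(2, 9, 7) = 2
d (Farouk): max(3, 7) = 7
e (Farouk): max(0, 6, 4) = 6
f (Farouk): max(8, 4, 0, 3) = 8
Mid (Kira): min(7, 6, 8) = 6
g (Farouk): max(4, 7) = 7
h (Farouk): max(9, 7) = 9
Right (Kira): min(7, 9) = 7
start (Farouk): max(2, 6, 7) = 7
Farouk at start wants the highest of {Left=2, Mid=6, Right=7}, so chooses Right.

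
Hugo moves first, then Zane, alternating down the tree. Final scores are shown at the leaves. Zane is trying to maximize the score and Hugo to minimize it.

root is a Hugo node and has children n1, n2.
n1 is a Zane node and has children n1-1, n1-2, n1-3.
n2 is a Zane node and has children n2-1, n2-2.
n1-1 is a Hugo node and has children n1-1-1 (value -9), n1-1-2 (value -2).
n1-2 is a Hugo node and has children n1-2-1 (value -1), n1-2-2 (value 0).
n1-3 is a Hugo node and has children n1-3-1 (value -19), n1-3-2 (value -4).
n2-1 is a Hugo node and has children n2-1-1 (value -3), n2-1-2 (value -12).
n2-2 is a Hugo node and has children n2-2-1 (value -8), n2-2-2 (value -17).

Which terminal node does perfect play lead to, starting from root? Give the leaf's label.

n1-1 (Hugo): min(-9, -2) = -9
n1-2 (Hugo): min(-1, 0) = -1
n1-3 (Hugo): min(-19, -4) = -19
n1 (Zane): max(-9, -1, -19) = -1
n2-1 (Hugo): min(-3, -12) = -12
n2-2 (Hugo): min(-8, -17) = -17
n2 (Zane): max(-12, -17) = -12
root (Hugo): min(-1, -12) = -12
At root, Hugo picks n2 (lowest: -12).
At n2, Zane picks n2-1 (highest: -12).
At n2-1, Hugo picks n2-1-2 (lowest: -12).
Terminal value -12.

n2-1-2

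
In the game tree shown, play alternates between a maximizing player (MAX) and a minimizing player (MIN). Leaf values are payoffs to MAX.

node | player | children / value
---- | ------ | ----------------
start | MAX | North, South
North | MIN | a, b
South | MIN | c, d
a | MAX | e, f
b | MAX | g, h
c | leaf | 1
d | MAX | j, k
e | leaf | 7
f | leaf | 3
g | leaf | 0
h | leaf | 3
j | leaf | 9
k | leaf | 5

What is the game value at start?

3

a (MAX): max(7, 3) = 7
b (MAX): max(0, 3) = 3
North (MIN): min(7, 3) = 3
d (MAX): max(9, 5) = 9
South (MIN): min(1, 9) = 1
start (MAX): max(3, 1) = 3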